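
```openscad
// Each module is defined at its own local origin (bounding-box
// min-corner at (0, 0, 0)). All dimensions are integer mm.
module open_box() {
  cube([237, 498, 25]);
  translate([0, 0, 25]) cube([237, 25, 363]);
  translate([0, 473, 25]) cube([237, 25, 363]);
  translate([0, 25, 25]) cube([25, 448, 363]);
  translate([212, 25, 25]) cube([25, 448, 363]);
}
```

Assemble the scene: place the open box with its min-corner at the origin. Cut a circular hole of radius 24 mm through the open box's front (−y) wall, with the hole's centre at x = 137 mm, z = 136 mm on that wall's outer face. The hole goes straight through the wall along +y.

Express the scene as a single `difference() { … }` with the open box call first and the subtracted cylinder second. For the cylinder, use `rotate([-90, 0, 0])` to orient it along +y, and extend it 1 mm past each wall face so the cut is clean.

difference() {
  open_box();
  translate([137, -1, 136]) rotate([-90, 0, 0]) cylinder(h = 27, r = 24);
}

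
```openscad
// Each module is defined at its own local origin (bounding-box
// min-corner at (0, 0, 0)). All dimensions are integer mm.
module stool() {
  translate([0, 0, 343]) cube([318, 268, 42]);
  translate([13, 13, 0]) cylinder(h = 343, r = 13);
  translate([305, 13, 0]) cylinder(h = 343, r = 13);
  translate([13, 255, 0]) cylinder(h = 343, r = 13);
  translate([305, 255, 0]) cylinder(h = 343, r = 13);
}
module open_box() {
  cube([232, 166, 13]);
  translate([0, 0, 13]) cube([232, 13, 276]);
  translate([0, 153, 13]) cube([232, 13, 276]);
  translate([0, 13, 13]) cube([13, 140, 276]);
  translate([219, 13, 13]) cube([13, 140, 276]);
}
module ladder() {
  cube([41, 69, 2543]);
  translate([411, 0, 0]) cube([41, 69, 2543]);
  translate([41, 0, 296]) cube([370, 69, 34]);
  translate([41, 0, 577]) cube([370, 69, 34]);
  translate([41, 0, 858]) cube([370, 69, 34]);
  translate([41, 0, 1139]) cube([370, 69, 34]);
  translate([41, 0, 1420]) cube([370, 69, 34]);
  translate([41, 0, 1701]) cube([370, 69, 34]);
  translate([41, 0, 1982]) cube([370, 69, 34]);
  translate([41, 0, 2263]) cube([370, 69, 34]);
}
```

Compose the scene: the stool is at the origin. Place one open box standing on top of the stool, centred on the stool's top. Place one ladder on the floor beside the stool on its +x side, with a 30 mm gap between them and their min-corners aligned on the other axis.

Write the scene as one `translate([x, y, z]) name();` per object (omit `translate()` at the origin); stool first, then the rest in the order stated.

stool();
translate([43, 51, 385]) open_box();
translate([348, 0, 0]) ladder();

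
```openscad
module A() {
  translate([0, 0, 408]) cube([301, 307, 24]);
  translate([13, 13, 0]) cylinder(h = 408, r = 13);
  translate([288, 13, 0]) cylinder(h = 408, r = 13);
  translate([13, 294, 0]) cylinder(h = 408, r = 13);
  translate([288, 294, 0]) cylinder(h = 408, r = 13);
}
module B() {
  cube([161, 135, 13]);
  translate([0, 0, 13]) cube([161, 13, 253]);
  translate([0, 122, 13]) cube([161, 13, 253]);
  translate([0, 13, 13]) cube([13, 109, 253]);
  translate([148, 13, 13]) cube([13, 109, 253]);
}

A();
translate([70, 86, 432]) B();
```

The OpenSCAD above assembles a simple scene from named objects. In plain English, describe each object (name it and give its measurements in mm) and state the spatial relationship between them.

A is a four-legged stool. The seat is a 301×307×24 mm slab whose top surface is at z = 432 mm; four round legs, each 26 mm in diameter, run from the floor (z = 0) to the underside of the seat, each leg's axis is inset half a diameter from the nearest pair of seat edges (so the leg's bounding box is flush with the corner).

B is an open storage box with external size 161×135×266 mm and wall thickness 13 mm (the base is also 13 mm thick). The base covers the whole footprint; the four walls stand on the base, with the y-facing walls full-width and the x-facing walls fitting between their inner faces.

The open box is on top of the stool, centred.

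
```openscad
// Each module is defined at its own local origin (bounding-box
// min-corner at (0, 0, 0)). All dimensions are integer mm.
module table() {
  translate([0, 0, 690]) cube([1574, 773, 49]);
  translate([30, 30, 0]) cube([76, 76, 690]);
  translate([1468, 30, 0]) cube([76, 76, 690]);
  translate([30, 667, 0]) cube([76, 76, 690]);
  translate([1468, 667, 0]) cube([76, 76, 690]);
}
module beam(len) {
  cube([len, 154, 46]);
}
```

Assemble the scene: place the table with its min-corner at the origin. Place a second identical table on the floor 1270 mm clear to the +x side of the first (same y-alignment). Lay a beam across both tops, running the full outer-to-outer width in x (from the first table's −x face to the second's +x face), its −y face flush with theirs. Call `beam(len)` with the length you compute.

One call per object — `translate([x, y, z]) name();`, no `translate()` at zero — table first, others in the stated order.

table();
translate([2844, 0, 0]) table();
translate([0, 0, 739]) beam(4418);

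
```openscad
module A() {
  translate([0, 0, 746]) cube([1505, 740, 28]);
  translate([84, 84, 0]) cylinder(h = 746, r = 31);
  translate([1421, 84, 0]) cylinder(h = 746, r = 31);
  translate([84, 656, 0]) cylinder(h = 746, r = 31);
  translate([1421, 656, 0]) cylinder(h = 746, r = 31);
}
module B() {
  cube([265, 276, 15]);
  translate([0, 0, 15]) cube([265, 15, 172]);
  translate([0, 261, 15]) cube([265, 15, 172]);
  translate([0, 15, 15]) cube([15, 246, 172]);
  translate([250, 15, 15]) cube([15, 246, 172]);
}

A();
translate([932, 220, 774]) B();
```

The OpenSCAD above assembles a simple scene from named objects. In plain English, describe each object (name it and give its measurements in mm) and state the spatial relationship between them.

A is a table: top 1505 mm (x) × 740 mm (y), 28 mm thick, upper face at z = 774 mm, on four round legs of 62 mm diameter, each leg's bounding box inset 53 mm from the nearest pair of top edges, running from z = 0 to the bottom of the top.

B is an open-topped rectangular box: outside dimensions 265×276×187 mm, with a uniform wall and base thickness of 15 mm. The base is a full 265×276 slab on the floor; four walls sit on top of the base. The front and back walls (the −y and +y sides) span the full width; the two side walls fit between them.

The open box is on top of the table.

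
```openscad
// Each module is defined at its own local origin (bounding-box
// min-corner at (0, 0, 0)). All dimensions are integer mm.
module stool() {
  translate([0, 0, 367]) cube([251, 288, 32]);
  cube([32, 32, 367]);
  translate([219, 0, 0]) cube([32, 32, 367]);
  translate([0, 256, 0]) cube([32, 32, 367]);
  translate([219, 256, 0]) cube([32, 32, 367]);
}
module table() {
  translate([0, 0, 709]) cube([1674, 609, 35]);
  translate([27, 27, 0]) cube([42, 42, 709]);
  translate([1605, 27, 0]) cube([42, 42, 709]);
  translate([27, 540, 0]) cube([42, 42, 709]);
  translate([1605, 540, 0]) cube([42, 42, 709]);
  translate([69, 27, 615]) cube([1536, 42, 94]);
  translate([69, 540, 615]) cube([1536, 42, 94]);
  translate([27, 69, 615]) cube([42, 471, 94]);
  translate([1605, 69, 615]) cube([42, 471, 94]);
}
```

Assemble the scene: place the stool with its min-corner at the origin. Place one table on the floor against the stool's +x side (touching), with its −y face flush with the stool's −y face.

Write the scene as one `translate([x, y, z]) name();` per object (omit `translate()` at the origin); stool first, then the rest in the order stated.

stool();
translate([251, 0, 0]) table();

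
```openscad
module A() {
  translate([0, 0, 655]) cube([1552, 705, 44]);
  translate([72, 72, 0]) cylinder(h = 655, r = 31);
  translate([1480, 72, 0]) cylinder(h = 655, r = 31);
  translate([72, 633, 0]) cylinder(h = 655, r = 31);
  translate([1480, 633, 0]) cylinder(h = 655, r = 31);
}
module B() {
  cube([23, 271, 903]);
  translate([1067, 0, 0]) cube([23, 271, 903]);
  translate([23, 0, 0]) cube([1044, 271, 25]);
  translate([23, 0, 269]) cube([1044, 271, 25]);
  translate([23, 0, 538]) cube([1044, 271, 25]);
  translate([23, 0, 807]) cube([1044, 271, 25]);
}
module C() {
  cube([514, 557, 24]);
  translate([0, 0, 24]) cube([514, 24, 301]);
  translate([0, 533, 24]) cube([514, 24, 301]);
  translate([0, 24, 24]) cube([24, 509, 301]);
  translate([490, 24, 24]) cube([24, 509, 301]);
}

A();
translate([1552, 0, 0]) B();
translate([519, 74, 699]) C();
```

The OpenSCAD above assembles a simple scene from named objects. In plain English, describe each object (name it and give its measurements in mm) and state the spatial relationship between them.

A is a rectangular dining table. The top is 1552×705×44 mm with its upper surface at z = 699 mm. It stands on four round legs of 62 mm diameter, each leg's bounding box inset 41 mm from the nearest pair of top edges, running from the floor to the underside of the top.

B is a bookshelf 1090 mm wide overall, 271 mm deep and 903 mm tall. The two sides are 23 mm thick vertical panels. 4 horizontal shelves of 25 mm thickness span between the inner faces of the sides; the lowest shelf sits on the floor and shelves are stacked with a clear vertical gap of 244 mm between each pair.

C is an open-topped rectangular box: outside dimensions 514×557×325 mm, with a uniform wall and base thickness of 24 mm. The base is a full 514×557 slab on the floor; four walls sit on top of the base. The front and back walls (the −y and +y sides) span the full width; the two side walls fit between them.

The bookshelf is against the table's +x side, with their −y faces flush. The open box is on top of the table, centred.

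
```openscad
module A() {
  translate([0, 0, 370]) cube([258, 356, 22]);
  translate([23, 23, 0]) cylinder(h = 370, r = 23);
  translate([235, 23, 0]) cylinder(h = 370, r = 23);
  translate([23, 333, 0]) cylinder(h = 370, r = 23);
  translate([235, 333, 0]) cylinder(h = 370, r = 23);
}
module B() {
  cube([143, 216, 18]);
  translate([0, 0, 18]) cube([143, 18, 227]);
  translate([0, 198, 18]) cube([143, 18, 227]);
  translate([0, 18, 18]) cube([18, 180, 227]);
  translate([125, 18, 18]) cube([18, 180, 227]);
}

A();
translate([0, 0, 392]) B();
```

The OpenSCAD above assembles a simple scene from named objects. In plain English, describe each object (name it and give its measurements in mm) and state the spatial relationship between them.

A is a four-legged stool. The seat is 258×356 mm, 22 mm thick, top at z = 392 mm. It stands on four round legs, each 46 mm in diameter, from z = 0 to the seat underside, each leg's axis is inset half a diameter from the nearest pair of seat edges (so the leg's bounding box is flush with the corner).

B is an open-topped rectangular box: outside dimensions 143×216×245 mm, with a uniform wall and base thickness of 18 mm. The base is a full 143×216 slab on the floor; four walls sit on top of the base. The front and back walls (the −y and +y sides) span the full width; the two side walls fit between them.

The open box is on top of the stool.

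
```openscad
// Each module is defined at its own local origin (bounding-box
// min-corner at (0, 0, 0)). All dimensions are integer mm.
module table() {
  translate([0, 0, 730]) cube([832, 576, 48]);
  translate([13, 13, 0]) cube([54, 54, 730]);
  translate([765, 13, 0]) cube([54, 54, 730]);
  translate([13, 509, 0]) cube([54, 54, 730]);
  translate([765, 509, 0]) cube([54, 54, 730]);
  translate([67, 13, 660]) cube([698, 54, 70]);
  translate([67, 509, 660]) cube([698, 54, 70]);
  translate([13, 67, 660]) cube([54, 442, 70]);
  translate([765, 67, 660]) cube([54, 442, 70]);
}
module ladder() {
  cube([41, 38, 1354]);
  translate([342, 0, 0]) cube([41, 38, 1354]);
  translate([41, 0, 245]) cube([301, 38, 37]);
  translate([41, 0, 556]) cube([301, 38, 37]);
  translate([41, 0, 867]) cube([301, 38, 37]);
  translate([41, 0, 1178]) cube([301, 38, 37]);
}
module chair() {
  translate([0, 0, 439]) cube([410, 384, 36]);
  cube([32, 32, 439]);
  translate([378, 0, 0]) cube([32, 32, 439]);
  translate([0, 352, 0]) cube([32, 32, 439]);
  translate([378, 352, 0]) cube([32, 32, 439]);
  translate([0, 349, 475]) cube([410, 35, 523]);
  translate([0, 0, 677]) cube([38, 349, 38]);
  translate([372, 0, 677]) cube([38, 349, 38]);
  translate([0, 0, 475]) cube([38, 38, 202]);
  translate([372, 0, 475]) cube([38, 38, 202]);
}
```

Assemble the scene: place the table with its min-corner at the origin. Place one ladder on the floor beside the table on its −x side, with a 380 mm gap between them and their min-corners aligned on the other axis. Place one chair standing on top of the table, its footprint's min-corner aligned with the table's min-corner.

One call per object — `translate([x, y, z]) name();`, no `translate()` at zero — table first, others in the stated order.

table();
translate([-763, 0, 0]) ladder();
translate([0, 0, 778]) chair();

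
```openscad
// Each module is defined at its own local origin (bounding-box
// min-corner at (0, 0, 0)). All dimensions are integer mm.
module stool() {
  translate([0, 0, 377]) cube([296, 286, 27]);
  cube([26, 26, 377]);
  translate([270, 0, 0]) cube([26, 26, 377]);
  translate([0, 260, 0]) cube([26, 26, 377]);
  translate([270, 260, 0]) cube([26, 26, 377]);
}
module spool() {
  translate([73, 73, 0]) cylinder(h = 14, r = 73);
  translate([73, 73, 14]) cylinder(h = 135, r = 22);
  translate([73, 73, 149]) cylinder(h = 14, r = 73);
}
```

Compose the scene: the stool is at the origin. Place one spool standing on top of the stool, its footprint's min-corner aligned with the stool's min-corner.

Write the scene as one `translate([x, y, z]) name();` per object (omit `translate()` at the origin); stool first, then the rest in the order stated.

stool();
translate([0, 0, 404]) spool();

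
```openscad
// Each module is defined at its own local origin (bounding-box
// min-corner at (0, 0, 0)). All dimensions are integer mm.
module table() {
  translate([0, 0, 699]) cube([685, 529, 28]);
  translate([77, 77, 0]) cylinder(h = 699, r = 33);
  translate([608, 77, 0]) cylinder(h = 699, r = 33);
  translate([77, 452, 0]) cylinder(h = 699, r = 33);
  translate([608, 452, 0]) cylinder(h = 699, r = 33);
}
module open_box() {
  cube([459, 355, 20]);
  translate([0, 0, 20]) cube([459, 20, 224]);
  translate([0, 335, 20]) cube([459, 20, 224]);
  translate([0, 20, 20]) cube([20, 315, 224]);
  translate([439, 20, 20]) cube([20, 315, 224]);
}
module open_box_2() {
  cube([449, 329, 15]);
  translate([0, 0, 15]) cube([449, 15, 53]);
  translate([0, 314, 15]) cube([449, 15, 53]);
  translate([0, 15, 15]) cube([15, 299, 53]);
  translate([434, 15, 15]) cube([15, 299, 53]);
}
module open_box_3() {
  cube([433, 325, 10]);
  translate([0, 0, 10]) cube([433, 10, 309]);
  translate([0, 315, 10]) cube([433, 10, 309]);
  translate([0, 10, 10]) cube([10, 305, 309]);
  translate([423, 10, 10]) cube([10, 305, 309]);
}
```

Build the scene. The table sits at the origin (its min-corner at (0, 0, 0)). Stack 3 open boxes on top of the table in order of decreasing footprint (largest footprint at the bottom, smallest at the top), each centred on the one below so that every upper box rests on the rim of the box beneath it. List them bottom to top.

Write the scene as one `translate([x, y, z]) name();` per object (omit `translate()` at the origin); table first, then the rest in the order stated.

table();
translate([113, 87, 727]) open_box();
translate([118, 100, 971]) open_box_2();
translate([126, 102, 1039]) open_box_3();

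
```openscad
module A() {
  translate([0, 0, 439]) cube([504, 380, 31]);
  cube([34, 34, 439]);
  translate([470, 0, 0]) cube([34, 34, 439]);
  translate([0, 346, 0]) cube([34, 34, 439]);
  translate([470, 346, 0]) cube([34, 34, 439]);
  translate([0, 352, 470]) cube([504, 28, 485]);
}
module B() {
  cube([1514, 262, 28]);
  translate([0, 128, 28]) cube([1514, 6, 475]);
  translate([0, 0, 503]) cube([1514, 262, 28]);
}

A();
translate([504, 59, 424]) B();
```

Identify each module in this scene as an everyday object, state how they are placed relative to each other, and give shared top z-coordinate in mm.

Both tops at z = 955 mm.

A is a chair. B is an I-beam. The I-beam is beside the chair with their tops flush at z = 955. The shared top z-coordinate is 955 mm.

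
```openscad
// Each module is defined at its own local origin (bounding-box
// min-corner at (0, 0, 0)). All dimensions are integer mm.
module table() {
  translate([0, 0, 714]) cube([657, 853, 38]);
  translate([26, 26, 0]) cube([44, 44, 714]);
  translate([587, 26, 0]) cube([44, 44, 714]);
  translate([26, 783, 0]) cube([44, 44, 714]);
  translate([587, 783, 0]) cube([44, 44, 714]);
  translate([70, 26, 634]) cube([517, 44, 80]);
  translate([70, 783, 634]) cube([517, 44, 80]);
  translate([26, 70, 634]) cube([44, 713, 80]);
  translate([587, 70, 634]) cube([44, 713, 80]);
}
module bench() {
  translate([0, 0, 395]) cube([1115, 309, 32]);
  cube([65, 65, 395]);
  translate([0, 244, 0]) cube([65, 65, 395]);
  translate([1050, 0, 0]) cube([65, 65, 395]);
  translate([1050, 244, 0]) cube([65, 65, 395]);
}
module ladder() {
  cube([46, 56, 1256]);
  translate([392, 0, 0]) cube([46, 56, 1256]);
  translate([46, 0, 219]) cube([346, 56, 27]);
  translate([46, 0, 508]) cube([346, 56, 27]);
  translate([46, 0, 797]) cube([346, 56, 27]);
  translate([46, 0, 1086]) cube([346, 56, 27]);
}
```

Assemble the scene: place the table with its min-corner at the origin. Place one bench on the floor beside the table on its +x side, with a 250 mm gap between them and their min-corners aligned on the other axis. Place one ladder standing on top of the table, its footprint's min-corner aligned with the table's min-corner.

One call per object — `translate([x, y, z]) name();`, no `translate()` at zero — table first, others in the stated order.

table();
translate([907, 0, 0]) bench();
translate([0, 0, 752]) ladder();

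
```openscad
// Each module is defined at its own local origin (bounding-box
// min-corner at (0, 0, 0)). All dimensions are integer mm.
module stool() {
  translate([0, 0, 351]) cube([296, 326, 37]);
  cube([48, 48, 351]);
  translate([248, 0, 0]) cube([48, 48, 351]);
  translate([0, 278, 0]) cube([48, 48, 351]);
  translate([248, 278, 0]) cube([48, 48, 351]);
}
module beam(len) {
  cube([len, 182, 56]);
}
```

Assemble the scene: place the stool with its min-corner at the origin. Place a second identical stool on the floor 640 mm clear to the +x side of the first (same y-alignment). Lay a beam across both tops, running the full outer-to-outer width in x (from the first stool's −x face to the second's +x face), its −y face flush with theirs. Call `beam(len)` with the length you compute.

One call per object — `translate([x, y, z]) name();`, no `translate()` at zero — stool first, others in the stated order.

stool();
translate([936, 0, 0]) stool();
translate([0, 0, 388]) beam(1232);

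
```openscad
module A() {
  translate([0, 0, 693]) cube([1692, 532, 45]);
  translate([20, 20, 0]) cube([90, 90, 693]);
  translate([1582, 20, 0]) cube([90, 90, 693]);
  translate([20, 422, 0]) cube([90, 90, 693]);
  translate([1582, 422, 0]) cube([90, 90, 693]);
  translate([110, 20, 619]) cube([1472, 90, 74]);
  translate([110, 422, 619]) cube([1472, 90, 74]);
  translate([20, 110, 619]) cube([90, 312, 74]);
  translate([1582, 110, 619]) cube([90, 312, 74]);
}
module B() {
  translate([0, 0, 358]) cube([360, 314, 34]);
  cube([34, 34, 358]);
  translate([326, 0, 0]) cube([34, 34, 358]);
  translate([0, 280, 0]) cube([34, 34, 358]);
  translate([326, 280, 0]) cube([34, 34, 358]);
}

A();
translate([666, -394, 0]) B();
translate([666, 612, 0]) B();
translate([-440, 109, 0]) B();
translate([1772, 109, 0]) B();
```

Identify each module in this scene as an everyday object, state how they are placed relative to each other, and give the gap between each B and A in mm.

A is a table. B is a stool. Four stools sit around the table at the −y, +y, −x, +x sides. The gap between each stool and the table is 80 mm.

Each stool's nearest face is 80 mm from the table's bounding box.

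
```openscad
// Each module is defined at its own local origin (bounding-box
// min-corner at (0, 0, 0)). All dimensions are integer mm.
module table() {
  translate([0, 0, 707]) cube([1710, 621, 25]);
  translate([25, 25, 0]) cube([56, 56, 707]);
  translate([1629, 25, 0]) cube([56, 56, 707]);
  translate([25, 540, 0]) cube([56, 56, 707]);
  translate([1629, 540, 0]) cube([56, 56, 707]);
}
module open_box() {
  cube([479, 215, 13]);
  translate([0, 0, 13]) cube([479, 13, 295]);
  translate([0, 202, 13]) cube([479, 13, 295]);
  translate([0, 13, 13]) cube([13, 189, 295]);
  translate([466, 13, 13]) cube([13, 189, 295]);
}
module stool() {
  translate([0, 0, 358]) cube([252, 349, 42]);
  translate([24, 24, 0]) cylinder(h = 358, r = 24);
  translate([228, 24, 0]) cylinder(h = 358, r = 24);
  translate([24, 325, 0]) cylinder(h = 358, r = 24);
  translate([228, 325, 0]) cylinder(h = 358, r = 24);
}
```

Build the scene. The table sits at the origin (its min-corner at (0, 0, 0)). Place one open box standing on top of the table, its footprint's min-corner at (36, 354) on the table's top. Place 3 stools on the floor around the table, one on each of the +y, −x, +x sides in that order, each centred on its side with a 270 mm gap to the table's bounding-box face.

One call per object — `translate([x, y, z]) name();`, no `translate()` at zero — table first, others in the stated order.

table();
translate([36, 354, 732]) open_box();
translate([729, 891, 0]) stool();
translate([-522, 136, 0]) stool();
translate([1980, 136, 0]) stool();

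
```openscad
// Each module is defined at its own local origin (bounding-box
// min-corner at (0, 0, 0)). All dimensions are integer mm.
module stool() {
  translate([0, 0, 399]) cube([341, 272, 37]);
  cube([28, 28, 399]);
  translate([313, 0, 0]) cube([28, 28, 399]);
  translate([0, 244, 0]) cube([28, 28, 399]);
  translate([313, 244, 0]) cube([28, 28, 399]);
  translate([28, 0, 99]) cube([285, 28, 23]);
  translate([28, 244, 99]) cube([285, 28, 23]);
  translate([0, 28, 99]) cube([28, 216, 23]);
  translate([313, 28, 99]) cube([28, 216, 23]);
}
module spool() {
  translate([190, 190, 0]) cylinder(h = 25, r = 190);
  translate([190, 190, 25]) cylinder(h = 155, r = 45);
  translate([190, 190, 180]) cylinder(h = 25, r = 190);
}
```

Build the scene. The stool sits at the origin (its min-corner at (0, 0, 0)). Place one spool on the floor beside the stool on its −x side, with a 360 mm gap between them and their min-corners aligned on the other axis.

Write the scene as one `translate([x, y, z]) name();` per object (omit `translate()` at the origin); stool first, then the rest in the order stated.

stool();
translate([-740, 0, 0]) spool();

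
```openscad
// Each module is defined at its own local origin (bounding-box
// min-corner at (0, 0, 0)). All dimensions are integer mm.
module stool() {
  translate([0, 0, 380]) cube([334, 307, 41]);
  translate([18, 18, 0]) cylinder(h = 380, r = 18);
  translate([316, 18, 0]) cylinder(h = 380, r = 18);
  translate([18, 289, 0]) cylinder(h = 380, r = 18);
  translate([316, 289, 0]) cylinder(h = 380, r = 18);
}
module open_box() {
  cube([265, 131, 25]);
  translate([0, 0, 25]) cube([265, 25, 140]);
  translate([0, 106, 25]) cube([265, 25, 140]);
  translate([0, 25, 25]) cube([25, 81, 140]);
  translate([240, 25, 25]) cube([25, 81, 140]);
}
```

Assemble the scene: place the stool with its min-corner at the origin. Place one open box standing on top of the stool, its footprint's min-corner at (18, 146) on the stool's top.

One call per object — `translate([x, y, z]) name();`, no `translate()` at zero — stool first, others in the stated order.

stool();
translate([18, 146, 421]) open_box();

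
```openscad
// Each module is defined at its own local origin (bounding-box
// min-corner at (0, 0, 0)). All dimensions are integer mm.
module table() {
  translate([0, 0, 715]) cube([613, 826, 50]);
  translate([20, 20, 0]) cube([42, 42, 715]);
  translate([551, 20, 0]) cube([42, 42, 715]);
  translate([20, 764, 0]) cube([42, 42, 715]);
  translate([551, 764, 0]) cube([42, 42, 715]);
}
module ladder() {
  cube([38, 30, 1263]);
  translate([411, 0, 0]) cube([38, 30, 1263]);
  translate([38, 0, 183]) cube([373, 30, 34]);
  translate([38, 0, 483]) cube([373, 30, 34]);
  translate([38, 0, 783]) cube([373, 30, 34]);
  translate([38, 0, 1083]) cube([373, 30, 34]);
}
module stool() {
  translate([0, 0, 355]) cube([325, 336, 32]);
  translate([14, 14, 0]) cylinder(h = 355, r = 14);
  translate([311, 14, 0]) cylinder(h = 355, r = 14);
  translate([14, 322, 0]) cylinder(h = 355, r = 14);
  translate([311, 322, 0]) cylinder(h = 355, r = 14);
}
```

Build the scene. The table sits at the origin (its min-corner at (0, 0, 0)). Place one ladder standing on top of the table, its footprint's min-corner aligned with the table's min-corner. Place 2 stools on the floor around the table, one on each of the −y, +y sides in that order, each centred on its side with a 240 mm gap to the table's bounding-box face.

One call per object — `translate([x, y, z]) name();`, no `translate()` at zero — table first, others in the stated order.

table();
translate([0, 0, 765]) ladder();
translate([144, -576, 0]) stool();
translate([144, 1066, 0]) stool();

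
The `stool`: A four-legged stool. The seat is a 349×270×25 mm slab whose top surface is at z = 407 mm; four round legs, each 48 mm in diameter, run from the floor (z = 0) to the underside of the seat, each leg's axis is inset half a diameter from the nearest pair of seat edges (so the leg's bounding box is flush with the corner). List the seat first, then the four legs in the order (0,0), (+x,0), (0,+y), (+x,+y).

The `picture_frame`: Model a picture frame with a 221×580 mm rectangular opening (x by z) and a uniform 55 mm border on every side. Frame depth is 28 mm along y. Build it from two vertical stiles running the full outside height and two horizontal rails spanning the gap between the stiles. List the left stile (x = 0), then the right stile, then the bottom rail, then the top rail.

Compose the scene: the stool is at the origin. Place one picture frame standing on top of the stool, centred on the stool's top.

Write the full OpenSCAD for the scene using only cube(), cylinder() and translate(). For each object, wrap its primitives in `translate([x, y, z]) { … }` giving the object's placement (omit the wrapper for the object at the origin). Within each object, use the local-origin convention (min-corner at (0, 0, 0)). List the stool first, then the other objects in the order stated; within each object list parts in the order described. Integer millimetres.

translate([0, 0, 382]) cube([349, 270, 25]);
translate([24, 24, 0]) cylinder(h = 382, r = 24);
translate([325, 24, 0]) cylinder(h = 382, r = 24);
translate([24, 246, 0]) cylinder(h = 382, r = 24);
translate([325, 246, 0]) cylinder(h = 382, r = 24);
translate([9, 121, 407]) {
  cube([55, 28, 690]);
  translate([276, 0, 0]) cube([55, 28, 690]);
  translate([55, 0, 0]) cube([221, 28, 55]);
  translate([55, 0, 635]) cube([221, 28, 55]);
}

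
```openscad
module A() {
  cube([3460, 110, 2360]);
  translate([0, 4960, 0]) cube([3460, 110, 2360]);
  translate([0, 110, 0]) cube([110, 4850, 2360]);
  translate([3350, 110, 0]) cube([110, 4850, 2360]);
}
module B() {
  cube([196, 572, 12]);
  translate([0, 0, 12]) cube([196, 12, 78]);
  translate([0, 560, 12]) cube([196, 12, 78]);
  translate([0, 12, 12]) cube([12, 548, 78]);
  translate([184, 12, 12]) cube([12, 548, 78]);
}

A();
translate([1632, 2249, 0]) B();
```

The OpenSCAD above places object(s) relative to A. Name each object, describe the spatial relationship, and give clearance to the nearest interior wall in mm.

A is a house frame. B is an open box. The open box sits inside the house frame, centred. The clearance to the nearest interior wall is 1522 mm.

Clearances: x = 1522, y = 2139; minimum 1522 mm.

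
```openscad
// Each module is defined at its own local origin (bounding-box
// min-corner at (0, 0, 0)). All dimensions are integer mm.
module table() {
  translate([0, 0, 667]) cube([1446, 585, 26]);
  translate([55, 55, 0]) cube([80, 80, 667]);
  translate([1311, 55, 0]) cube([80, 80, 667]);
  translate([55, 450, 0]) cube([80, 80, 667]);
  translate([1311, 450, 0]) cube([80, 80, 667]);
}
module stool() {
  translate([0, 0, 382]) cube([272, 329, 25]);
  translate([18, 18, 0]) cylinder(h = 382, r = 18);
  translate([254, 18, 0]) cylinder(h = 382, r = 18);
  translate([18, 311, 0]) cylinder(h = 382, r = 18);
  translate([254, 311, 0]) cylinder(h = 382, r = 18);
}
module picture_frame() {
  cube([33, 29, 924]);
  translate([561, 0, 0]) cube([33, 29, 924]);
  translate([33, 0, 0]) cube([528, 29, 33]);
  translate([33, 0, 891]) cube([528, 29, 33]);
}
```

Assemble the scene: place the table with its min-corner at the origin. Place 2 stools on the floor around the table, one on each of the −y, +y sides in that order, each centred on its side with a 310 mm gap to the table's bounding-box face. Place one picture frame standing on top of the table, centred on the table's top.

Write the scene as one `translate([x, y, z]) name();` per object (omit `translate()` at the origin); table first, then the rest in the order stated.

table();
translate([587, -639, 0]) stool();
translate([587, 895, 0]) stool();
translate([426, 278, 693]) picture_frame();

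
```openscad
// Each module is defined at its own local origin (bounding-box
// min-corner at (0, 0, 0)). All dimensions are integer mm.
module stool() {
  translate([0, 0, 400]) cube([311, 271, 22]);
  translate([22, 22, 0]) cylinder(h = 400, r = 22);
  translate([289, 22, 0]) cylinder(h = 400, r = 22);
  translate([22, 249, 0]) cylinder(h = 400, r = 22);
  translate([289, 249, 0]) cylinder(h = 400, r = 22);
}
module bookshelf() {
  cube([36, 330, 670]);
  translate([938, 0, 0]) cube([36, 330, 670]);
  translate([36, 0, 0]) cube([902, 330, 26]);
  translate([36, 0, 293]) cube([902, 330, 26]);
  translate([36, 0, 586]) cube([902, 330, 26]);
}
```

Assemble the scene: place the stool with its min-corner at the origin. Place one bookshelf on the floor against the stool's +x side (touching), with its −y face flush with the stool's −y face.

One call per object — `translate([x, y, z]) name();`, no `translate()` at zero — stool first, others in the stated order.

stool();
translate([311, 0, 0]) bookshelf();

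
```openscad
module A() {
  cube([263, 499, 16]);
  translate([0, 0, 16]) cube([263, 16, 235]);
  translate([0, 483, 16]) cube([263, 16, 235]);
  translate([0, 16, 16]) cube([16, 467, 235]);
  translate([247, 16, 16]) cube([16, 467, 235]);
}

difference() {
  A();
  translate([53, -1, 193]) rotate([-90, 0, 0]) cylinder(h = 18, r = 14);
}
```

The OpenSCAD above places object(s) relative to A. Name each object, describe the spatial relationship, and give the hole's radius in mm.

A is an open box. The open box has a circular hole through its front wall. The hole's radius is 14 mm.

The subtracted cylinder has r = 14 mm.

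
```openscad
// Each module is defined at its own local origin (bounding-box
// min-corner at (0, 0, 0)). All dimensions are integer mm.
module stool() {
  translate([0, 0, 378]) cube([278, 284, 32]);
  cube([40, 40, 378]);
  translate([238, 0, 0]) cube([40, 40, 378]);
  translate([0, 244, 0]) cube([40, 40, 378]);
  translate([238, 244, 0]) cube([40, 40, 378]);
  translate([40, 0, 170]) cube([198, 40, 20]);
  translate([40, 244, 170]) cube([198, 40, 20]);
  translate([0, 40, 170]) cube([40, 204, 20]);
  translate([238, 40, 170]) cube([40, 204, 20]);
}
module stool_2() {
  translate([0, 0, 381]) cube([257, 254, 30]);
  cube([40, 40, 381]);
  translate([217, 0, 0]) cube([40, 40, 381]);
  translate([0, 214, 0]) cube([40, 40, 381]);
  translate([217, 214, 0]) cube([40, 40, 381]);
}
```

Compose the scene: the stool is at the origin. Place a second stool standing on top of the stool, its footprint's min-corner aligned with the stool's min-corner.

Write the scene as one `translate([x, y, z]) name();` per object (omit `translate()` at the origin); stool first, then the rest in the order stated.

stool();
translate([0, 0, 410]) stool_2();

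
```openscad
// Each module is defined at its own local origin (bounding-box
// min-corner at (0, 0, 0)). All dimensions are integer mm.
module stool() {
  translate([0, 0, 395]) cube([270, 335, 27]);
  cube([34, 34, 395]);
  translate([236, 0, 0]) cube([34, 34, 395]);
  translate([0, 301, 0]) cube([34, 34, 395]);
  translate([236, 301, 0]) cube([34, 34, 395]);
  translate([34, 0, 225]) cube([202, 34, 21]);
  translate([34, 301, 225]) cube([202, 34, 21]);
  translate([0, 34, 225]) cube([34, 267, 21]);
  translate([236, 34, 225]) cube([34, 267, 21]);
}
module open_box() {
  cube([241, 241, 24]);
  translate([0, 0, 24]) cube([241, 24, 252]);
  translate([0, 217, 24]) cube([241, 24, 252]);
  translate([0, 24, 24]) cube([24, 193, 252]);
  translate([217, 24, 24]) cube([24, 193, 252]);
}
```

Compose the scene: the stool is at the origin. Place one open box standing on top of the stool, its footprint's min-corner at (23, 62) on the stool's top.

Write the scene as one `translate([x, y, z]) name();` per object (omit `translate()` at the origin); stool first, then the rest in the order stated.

stool();
translate([23, 62, 422]) open_box();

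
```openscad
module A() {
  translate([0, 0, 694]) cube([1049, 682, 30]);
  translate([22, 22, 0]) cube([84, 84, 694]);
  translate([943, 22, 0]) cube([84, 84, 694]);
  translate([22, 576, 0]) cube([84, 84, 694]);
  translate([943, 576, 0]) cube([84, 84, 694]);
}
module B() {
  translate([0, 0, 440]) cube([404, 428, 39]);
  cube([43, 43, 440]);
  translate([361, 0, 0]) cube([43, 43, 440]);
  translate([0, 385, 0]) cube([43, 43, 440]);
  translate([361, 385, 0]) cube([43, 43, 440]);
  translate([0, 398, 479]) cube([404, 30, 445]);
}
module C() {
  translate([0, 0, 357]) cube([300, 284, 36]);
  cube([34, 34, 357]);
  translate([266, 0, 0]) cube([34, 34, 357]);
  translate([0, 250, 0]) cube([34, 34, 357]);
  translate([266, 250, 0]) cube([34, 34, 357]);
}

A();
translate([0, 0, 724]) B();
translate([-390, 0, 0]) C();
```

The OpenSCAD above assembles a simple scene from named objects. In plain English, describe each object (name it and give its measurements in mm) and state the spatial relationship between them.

A is a table: top 1049 mm (x) × 682 mm (y), 30 mm thick, upper face at z = 724 mm, on four 84×84 mm square legs, each inset 22 mm from the nearest pair of top edges, running from z = 0 to the bottom of the top.

B is a chair: 404×428 mm seat, 39 mm thick, top at z = 479 mm, on four 43 mm square corner legs flush with the seat edges. A 30 mm thick backrest slab spans the full seat width, extending 445 mm above the seat top, its back face flush with the seat's +y edge.

C is a four-legged stool. The seat is a 300×284×36 mm slab whose top surface is at z = 393 mm; four square legs, each 34×34 mm in cross-section, run from the floor (z = 0) to the underside of the seat, each flush with a corner of the seat.

The chair is on top of the table. The stool is on the floor beside the table on its −x side.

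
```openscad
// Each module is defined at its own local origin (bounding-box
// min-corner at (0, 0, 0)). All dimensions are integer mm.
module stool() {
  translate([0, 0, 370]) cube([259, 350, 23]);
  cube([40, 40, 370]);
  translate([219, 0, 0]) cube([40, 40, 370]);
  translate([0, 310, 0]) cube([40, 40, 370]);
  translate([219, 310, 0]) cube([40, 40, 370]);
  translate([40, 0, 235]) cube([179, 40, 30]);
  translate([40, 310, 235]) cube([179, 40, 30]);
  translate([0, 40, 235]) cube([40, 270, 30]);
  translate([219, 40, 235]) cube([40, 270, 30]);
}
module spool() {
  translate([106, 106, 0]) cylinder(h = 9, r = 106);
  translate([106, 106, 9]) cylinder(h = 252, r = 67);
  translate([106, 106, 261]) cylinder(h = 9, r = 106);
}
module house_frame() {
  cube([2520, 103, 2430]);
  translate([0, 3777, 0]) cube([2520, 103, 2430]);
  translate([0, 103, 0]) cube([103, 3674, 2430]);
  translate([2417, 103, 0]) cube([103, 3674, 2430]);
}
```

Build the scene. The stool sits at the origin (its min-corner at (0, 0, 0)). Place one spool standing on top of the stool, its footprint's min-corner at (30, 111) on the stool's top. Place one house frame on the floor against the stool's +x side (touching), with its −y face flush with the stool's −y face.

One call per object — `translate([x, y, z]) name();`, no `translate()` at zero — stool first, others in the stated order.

stool();
translate([30, 111, 393]) spool();
translate([259, 0, 0]) house_frame();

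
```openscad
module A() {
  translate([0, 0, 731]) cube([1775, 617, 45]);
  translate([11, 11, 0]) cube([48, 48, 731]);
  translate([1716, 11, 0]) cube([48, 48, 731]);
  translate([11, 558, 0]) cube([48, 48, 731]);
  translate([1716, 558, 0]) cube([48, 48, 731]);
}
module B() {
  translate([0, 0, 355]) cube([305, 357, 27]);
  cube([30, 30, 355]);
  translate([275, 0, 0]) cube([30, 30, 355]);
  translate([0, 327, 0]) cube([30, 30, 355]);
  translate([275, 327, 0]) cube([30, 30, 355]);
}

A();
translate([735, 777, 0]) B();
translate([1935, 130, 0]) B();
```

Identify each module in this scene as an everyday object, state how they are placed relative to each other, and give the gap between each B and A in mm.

A is a table. B is a stool. Two stools sit around the table at the +y, +x sides. The gap between each stool and the table is 160 mm.

Each stool's nearest face is 160 mm from the table's bounding box.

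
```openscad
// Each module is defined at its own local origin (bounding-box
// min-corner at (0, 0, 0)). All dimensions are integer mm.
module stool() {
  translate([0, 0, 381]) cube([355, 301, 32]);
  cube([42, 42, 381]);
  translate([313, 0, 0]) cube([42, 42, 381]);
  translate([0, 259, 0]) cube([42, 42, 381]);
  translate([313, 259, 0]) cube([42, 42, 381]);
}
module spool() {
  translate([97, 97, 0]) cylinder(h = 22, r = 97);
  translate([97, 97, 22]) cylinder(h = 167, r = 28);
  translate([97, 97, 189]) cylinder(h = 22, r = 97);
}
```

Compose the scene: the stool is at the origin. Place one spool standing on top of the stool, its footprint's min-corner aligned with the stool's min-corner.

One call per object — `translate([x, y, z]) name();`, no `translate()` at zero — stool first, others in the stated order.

stool();
translate([0, 0, 413]) spool();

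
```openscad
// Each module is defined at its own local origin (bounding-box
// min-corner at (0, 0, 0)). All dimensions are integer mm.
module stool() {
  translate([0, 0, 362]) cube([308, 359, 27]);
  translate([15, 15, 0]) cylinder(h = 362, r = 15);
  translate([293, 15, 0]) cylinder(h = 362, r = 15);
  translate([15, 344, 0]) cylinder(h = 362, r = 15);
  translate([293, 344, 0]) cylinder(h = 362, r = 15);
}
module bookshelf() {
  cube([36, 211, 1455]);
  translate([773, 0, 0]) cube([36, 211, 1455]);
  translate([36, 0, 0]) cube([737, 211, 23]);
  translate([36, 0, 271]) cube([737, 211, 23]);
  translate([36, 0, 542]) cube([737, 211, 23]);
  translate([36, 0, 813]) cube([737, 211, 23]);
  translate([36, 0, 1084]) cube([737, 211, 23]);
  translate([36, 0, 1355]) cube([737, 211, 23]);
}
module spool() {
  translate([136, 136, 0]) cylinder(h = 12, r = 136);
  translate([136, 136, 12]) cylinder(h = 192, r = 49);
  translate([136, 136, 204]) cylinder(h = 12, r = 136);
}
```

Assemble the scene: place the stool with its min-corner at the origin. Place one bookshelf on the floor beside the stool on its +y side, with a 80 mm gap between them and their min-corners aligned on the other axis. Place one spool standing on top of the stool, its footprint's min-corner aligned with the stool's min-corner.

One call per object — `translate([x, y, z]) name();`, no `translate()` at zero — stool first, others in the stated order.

stool();
translate([0, 439, 0]) bookshelf();
translate([0, 0, 389]) spool();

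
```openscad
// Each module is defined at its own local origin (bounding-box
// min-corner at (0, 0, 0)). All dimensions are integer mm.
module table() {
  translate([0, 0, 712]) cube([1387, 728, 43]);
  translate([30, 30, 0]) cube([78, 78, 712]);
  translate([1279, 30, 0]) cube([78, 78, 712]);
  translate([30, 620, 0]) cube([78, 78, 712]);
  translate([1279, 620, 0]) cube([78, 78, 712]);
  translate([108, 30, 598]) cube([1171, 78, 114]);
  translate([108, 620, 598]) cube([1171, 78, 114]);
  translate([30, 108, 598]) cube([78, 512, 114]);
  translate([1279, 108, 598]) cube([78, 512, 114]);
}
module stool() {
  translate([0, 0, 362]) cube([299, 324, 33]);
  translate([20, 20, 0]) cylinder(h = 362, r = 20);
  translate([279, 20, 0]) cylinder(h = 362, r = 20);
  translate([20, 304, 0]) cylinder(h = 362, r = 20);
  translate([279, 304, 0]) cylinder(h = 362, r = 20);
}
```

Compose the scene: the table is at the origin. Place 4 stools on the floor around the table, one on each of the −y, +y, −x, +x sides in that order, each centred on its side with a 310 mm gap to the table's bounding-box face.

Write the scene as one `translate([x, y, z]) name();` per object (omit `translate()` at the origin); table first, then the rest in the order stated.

table();
translate([544, -634, 0]) stool();
translate([544, 1038, 0]) stool();
translate([-609, 202, 0]) stool();
translate([1697, 202, 0]) stool();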